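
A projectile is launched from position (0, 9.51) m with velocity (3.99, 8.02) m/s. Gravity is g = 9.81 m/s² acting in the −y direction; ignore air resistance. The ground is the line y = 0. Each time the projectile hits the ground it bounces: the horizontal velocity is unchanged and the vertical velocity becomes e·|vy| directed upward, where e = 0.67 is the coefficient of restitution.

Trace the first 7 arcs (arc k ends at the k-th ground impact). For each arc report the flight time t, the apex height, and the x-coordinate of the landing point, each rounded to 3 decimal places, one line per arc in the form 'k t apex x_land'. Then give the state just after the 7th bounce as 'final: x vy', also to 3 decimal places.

1 2.432 12.788 9.705
2 2.164 5.741 18.338
3 1.450 2.577 24.122
4 0.971 1.157 27.997
5 0.651 0.519 30.594
6 0.436 0.233 32.333
7 0.292 0.105 33.499
final: 33.499 0.960

Arc 1: start y=9.510, vy=8.020 → t=2.432, apex=12.788, x_land=9.705, impact vy=-15.840
  bounce: vy ← 0.67·15.840 = 10.613
Arc 2: start y=0.000, vy=10.613 → t=2.164, apex=5.741, x_land=18.338, impact vy=-10.613
  bounce: vy ← 0.67·10.613 = 7.111
Arc 3: start y=0.000, vy=7.111 → t=1.450, apex=2.577, x_land=24.122, impact vy=-7.111
  bounce: vy ← 0.67·7.111 = 4.764
Arc 4: start y=0.000, vy=4.764 → t=0.971, apex=1.157, x_land=27.997, impact vy=-4.764
  bounce: vy ← 0.67·4.764 = 3.192
Arc 5: start y=0.000, vy=3.192 → t=0.651, apex=0.519, x_land=30.594, impact vy=-3.192
  bounce: vy ← 0.67·3.192 = 2.139
Arc 6: start y=0.000, vy=2.139 → t=0.436, apex=0.233, x_land=32.333, impact vy=-2.139
  bounce: vy ← 0.67·2.139 = 1.433
Arc 7: start y=0.000, vy=1.433 → t=0.292, apex=0.105, x_land=33.499, impact vy=-1.433
  bounce: vy ← 0.67·1.433 = 0.960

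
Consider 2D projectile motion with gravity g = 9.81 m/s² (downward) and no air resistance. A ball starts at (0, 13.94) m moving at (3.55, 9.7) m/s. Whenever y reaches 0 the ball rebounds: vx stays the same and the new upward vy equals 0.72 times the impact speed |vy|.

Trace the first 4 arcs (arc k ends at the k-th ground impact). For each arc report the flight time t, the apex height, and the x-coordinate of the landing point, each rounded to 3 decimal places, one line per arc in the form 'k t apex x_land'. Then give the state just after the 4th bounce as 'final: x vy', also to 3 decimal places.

Arc 1: start y=13.940, vy=9.700 → t=2.943, apex=18.736, x_land=10.448, impact vy=-19.173
  bounce: vy ← 0.72·19.173 = 13.804
Arc 2: start y=0.000, vy=13.804 → t=2.814, apex=9.713, x_land=20.439, impact vy=-13.804
  bounce: vy ← 0.72·13.804 = 9.939
Arc 3: start y=0.000, vy=9.939 → t=2.026, apex=5.035, x_land=27.633, impact vy=-9.939
  bounce: vy ← 0.72·9.939 = 7.156
Arc 4: start y=0.000, vy=7.156 → t=1.459, apex=2.610, x_land=32.812, impact vy=-7.156
  bounce: vy ← 0.72·7.156 = 5.152

1 2.943 18.736 10.448
2 2.814 9.713 20.439
3 2.026 5.035 27.633
4 1.459 2.610 32.812
final: 32.812 5.152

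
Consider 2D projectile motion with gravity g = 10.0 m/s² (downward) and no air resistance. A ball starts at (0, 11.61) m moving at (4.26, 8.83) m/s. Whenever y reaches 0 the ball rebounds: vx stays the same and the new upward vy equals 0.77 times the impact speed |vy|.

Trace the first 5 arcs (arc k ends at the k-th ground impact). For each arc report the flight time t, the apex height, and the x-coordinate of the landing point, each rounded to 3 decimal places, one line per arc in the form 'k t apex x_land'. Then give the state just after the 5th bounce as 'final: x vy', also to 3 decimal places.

Arc 1: start y=11.610, vy=8.830 → t=2.644, apex=15.508, x_land=11.264, impact vy=-17.612
  bounce: vy ← 0.77·17.612 = 13.561
Arc 2: start y=0.000, vy=13.561 → t=2.712, apex=9.195, x_land=22.818, impact vy=-13.561
  bounce: vy ← 0.77·13.561 = 10.442
Arc 3: start y=0.000, vy=10.442 → t=2.088, apex=5.452, x_land=31.715, impact vy=-10.442
  bounce: vy ← 0.77·10.442 = 8.040
Arc 4: start y=0.000, vy=8.040 → t=1.608, apex=3.232, x_land=38.565, impact vy=-8.040
  bounce: vy ← 0.77·8.040 = 6.191
Arc 5: start y=0.000, vy=6.191 → t=1.238, apex=1.916, x_land=43.840, impact vy=-6.191
  bounce: vy ← 0.77·6.191 = 4.767

1 2.644 15.508 11.264
2 2.712 9.195 22.818
3 2.088 5.452 31.715
4 1.608 3.232 38.565
5 1.238 1.916 43.840
final: 43.840 4.767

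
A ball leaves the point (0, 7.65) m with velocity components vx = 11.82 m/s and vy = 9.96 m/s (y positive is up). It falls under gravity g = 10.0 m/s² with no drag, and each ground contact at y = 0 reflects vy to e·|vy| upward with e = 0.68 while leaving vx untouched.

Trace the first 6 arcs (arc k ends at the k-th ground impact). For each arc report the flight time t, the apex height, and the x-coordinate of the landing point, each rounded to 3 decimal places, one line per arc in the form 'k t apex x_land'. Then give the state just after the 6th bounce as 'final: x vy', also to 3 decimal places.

Arc 1: start y=7.650, vy=9.960 → t=2.584, apex=12.610, x_land=30.544, impact vy=-15.881
  bounce: vy ← 0.68·15.881 = 10.799
Arc 2: start y=0.000, vy=10.799 → t=2.160, apex=5.831, x_land=56.073, impact vy=-10.799
  bounce: vy ← 0.68·10.799 = 7.343
Arc 3: start y=0.000, vy=7.343 → t=1.469, apex=2.696, x_land=73.432, impact vy=-7.343
  bounce: vy ← 0.68·7.343 = 4.993
Arc 4: start y=0.000, vy=4.993 → t=0.999, apex=1.247, x_land=85.237, impact vy=-4.993
  bounce: vy ← 0.68·4.993 = 3.396
Arc 5: start y=0.000, vy=3.396 → t=0.679, apex=0.576, x_land=93.264, impact vy=-3.396
  bounce: vy ← 0.68·3.396 = 2.309
Arc 6: start y=0.000, vy=2.309 → t=0.462, apex=0.267, x_land=98.722, impact vy=-2.309
  bounce: vy ← 0.68·2.309 = 1.570

1 2.584 12.610 30.544
2 2.160 5.831 56.073
3 1.469 2.696 73.432
4 0.999 1.247 85.237
5 0.679 0.576 93.264
6 0.462 0.267 98.722
final: 98.722 1.570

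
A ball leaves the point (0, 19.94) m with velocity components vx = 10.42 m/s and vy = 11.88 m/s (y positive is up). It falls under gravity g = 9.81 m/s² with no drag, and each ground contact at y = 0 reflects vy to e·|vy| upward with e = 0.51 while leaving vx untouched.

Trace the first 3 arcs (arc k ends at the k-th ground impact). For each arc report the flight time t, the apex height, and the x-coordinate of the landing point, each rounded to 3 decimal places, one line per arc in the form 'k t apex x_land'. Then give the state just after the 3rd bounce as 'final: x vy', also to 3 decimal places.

Arc 1: start y=19.940, vy=11.880 → t=3.563, apex=27.133, x_land=37.126, impact vy=-23.073
  bounce: vy ← 0.51·23.073 = 11.767
Arc 2: start y=0.000, vy=11.767 → t=2.399, apex=7.057, x_land=62.124, impact vy=-11.767
  bounce: vy ← 0.51·11.767 = 6.001
Arc 3: start y=0.000, vy=6.001 → t=1.223, apex=1.836, x_land=74.873, impact vy=-6.001
  bounce: vy ← 0.51·6.001 = 3.061

1 3.563 27.133 37.126
2 2.399 7.057 62.124
3 1.223 1.836 74.873
final: 74.873 3.061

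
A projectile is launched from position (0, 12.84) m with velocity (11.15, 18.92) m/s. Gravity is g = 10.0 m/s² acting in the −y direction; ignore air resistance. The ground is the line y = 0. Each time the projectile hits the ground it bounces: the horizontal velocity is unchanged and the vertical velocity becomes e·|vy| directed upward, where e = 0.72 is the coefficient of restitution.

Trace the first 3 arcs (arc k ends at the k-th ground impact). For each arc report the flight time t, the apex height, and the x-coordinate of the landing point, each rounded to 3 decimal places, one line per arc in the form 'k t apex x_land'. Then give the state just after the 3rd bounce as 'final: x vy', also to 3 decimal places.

1 4.371 30.738 48.742
2 3.570 15.935 88.552
3 2.571 8.261 117.215
final: 117.215 9.254

Arc 1: start y=12.840, vy=18.920 → t=4.371, apex=30.738, x_land=48.742, impact vy=-24.794
  bounce: vy ← 0.72·24.794 = 17.852
Arc 2: start y=0.000, vy=17.852 → t=3.570, apex=15.935, x_land=88.552, impact vy=-17.852
  bounce: vy ← 0.72·17.852 = 12.853
Arc 3: start y=0.000, vy=12.853 → t=2.571, apex=8.261, x_land=117.215, impact vy=-12.853
  bounce: vy ← 0.72·12.853 = 9.254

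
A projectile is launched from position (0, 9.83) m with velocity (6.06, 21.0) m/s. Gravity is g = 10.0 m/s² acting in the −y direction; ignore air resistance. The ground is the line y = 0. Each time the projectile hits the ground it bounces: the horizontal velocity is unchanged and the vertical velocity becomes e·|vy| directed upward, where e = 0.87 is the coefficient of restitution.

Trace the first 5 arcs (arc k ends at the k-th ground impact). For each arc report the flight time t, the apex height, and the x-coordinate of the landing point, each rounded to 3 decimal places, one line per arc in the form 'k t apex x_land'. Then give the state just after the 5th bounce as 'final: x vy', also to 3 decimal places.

Arc 1: start y=9.830, vy=21.000 → t=4.625, apex=31.880, x_land=28.028, impact vy=-25.251
  bounce: vy ← 0.87·25.251 = 21.968
Arc 2: start y=0.000, vy=21.968 → t=4.394, apex=24.130, x_land=54.653, impact vy=-21.968
  bounce: vy ← 0.87·21.968 = 19.112
Arc 3: start y=0.000, vy=19.112 → t=3.822, apex=18.264, x_land=77.817, impact vy=-19.112
  bounce: vy ← 0.87·19.112 = 16.628
Arc 4: start y=0.000, vy=16.628 → t=3.326, apex=13.824, x_land=97.970, impact vy=-16.628
  bounce: vy ← 0.87·16.628 = 14.466
Arc 5: start y=0.000, vy=14.466 → t=2.893, apex=10.463, x_land=115.503, impact vy=-14.466
  bounce: vy ← 0.87·14.466 = 12.585

1 4.625 31.880 28.028
2 4.394 24.130 54.653
3 3.822 18.264 77.817
4 3.326 13.824 97.970
5 2.893 10.463 115.503
final: 115.503 12.585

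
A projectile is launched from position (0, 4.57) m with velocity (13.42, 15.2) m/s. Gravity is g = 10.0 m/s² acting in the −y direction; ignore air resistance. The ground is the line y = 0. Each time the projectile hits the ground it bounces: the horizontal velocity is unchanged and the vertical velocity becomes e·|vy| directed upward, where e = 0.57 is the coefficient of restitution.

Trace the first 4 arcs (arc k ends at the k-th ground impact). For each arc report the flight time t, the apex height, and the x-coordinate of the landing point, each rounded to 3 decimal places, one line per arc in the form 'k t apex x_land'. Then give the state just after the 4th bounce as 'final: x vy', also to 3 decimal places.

Arc 1: start y=4.570, vy=15.200 → t=3.316, apex=16.122, x_land=44.496, impact vy=-17.957
  bounce: vy ← 0.57·17.957 = 10.235
Arc 2: start y=0.000, vy=10.235 → t=2.047, apex=5.238, x_land=71.968, impact vy=-10.235
  bounce: vy ← 0.57·10.235 = 5.834
Arc 3: start y=0.000, vy=5.834 → t=1.167, apex=1.702, x_land=87.626, impact vy=-5.834
  bounce: vy ← 0.57·5.834 = 3.325
Arc 4: start y=0.000, vy=3.325 → t=0.665, apex=0.553, x_land=96.552, impact vy=-3.325
  bounce: vy ← 0.57·3.325 = 1.896

1 3.316 16.122 44.496
2 2.047 5.238 71.968
3 1.167 1.702 87.626
4 0.665 0.553 96.552
final: 96.552 1.896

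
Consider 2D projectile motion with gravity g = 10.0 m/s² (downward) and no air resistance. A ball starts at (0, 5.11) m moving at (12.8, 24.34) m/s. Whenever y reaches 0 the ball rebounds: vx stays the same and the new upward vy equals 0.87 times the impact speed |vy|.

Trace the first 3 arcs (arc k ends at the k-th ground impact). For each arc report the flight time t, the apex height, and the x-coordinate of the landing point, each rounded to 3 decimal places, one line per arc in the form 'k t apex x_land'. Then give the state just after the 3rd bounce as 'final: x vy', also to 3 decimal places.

Arc 1: start y=5.110, vy=24.340 → t=5.070, apex=34.732, x_land=64.891, impact vy=-26.356
  bounce: vy ← 0.87·26.356 = 22.930
Arc 2: start y=0.000, vy=22.930 → t=4.586, apex=26.288, x_land=123.591, impact vy=-22.930
  bounce: vy ← 0.87·22.930 = 19.949
Arc 3: start y=0.000, vy=19.949 → t=3.990, apex=19.898, x_land=174.660, impact vy=-19.949
  bounce: vy ← 0.87·19.949 = 17.355

1 5.070 34.732 64.891
2 4.586 26.288 123.591
3 3.990 19.898 174.660
final: 174.660 17.355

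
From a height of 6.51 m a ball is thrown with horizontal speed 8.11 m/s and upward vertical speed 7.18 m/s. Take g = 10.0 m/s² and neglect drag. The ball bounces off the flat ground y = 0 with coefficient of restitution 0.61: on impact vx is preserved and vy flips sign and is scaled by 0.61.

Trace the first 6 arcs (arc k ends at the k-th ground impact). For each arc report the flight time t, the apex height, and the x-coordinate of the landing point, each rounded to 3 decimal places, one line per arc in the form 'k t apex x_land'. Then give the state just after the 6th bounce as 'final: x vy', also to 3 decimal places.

1 2.066 9.088 16.757
2 1.645 3.382 30.095
3 1.003 1.258 38.232
4 0.612 0.468 43.196
5 0.373 0.174 46.223
6 0.228 0.065 48.070
final: 48.070 0.695

Arc 1: start y=6.510, vy=7.180 → t=2.066, apex=9.088, x_land=16.757, impact vy=-13.482
  bounce: vy ← 0.61·13.482 = 8.224
Arc 2: start y=0.000, vy=8.224 → t=1.645, apex=3.382, x_land=30.095, impact vy=-8.224
  bounce: vy ← 0.61·8.224 = 5.016
Arc 3: start y=0.000, vy=5.016 → t=1.003, apex=1.258, x_land=38.232, impact vy=-5.016
  bounce: vy ← 0.61·5.016 = 3.060
Arc 4: start y=0.000, vy=3.060 → t=0.612, apex=0.468, x_land=43.196, impact vy=-3.060
  bounce: vy ← 0.61·3.060 = 1.867
Arc 5: start y=0.000, vy=1.867 → t=0.373, apex=0.174, x_land=46.223, impact vy=-1.867
  bounce: vy ← 0.61·1.867 = 1.139
Arc 6: start y=0.000, vy=1.139 → t=0.228, apex=0.065, x_land=48.070, impact vy=-1.139
  bounce: vy ← 0.61·1.139 = 0.695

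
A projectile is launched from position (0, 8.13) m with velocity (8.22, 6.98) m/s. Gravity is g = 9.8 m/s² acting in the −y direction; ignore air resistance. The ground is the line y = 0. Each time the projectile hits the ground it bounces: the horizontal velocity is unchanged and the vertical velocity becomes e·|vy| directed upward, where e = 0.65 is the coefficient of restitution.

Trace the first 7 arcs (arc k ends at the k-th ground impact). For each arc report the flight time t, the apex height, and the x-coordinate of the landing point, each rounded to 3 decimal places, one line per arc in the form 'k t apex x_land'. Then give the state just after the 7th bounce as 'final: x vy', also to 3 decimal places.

1 2.184 10.616 17.954
2 1.913 4.485 33.682
3 1.244 1.895 43.906
4 0.808 0.801 50.551
5 0.525 0.338 54.871
6 0.342 0.143 57.678
7 0.222 0.060 59.503
final: 59.503 0.707

Arc 1: start y=8.130, vy=6.980 → t=2.184, apex=10.616, x_land=17.954, impact vy=-14.425
  bounce: vy ← 0.65·14.425 = 9.376
Arc 2: start y=0.000, vy=9.376 → t=1.913, apex=4.485, x_land=33.682, impact vy=-9.376
  bounce: vy ← 0.65·9.376 = 6.094
Arc 3: start y=0.000, vy=6.094 → t=1.244, apex=1.895, x_land=43.906, impact vy=-6.094
  bounce: vy ← 0.65·6.094 = 3.961
Arc 4: start y=0.000, vy=3.961 → t=0.808, apex=0.801, x_land=50.551, impact vy=-3.961
  bounce: vy ← 0.65·3.961 = 2.575
Arc 5: start y=0.000, vy=2.575 → t=0.525, apex=0.338, x_land=54.871, impact vy=-2.575
  bounce: vy ← 0.65·2.575 = 1.674
Arc 6: start y=0.000, vy=1.674 → t=0.342, apex=0.143, x_land=57.678, impact vy=-1.674
  bounce: vy ← 0.65·1.674 = 1.088
Arc 7: start y=0.000, vy=1.088 → t=0.222, apex=0.060, x_land=59.503, impact vy=-1.088
  bounce: vy ← 0.65·1.088 = 0.707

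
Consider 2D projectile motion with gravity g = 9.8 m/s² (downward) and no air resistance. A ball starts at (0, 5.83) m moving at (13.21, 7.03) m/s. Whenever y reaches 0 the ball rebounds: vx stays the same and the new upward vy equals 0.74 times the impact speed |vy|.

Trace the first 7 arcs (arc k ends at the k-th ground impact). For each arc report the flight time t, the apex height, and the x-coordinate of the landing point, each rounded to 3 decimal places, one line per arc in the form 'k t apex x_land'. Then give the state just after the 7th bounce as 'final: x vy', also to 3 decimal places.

1 2.023 8.351 26.722
2 1.932 4.573 52.246
3 1.430 2.504 71.134
4 1.058 1.371 85.111
5 0.783 0.751 95.454
6 0.579 0.411 103.107
7 0.429 0.225 108.771
final: 108.771 1.555

Arc 1: start y=5.830, vy=7.030 → t=2.023, apex=8.351, x_land=26.722, impact vy=-12.794
  bounce: vy ← 0.74·12.794 = 9.468
Arc 2: start y=0.000, vy=9.468 → t=1.932, apex=4.573, x_land=52.246, impact vy=-9.468
  bounce: vy ← 0.74·9.468 = 7.006
Arc 3: start y=0.000, vy=7.006 → t=1.430, apex=2.504, x_land=71.134, impact vy=-7.006
  bounce: vy ← 0.74·7.006 = 5.184
Arc 4: start y=0.000, vy=5.184 → t=1.058, apex=1.371, x_land=85.111, impact vy=-5.184
  bounce: vy ← 0.74·5.184 = 3.837
Arc 5: start y=0.000, vy=3.837 → t=0.783, apex=0.751, x_land=95.454, impact vy=-3.837
  bounce: vy ← 0.74·3.837 = 2.839
Arc 6: start y=0.000, vy=2.839 → t=0.579, apex=0.411, x_land=103.107, impact vy=-2.839
  bounce: vy ← 0.74·2.839 = 2.101
Arc 7: start y=0.000, vy=2.101 → t=0.429, apex=0.225, x_land=108.771, impact vy=-2.101
  bounce: vy ← 0.74·2.101 = 1.555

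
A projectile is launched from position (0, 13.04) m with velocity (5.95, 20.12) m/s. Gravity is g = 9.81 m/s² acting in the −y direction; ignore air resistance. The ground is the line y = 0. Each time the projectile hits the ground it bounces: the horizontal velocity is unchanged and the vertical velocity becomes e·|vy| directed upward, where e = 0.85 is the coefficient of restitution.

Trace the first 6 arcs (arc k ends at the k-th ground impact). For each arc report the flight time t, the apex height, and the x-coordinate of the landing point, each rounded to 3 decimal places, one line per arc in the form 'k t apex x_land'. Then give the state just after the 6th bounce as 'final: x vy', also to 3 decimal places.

1 4.671 33.673 27.793
2 4.454 24.329 54.295
3 3.786 17.577 76.822
4 3.218 12.700 95.970
5 2.735 9.176 112.246
6 2.325 6.629 126.081
final: 126.081 9.694

Arc 1: start y=13.040, vy=20.120 → t=4.671, apex=33.673, x_land=27.793, impact vy=-25.703
  bounce: vy ← 0.85·25.703 = 21.848
Arc 2: start y=0.000, vy=21.848 → t=4.454, apex=24.329, x_land=54.295, impact vy=-21.848
  bounce: vy ← 0.85·21.848 = 18.571
Arc 3: start y=0.000, vy=18.571 → t=3.786, apex=17.577, x_land=76.822, impact vy=-18.571
  bounce: vy ← 0.85·18.571 = 15.785
Arc 4: start y=0.000, vy=15.785 → t=3.218, apex=12.700, x_land=95.970, impact vy=-15.785
  bounce: vy ← 0.85·15.785 = 13.417
Arc 5: start y=0.000, vy=13.417 → t=2.735, apex=9.176, x_land=112.246, impact vy=-13.417
  bounce: vy ← 0.85·13.417 = 11.405
Arc 6: start y=0.000, vy=11.405 → t=2.325, apex=6.629, x_land=126.081, impact vy=-11.405
  bounce: vy ← 0.85·11.405 = 9.694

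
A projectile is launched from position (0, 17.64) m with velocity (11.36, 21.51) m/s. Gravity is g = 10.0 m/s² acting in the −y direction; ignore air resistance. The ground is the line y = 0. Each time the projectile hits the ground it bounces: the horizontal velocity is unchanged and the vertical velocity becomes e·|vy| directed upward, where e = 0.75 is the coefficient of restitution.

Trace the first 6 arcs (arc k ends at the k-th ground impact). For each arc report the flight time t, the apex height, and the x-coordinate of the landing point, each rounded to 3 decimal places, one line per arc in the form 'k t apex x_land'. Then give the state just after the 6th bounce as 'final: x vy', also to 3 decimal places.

Arc 1: start y=17.640, vy=21.510 → t=5.007, apex=40.774, x_land=56.876, impact vy=-28.557
  bounce: vy ← 0.75·28.557 = 21.417
Arc 2: start y=0.000, vy=21.417 → t=4.283, apex=22.935, x_land=105.536, impact vy=-21.417
  bounce: vy ← 0.75·21.417 = 16.063
Arc 3: start y=0.000, vy=16.063 → t=3.213, apex=12.901, x_land=142.031, impact vy=-16.063
  bounce: vy ← 0.75·16.063 = 12.047
Arc 4: start y=0.000, vy=12.047 → t=2.409, apex=7.257, x_land=169.403, impact vy=-12.047
  bounce: vy ← 0.75·12.047 = 9.035
Arc 5: start y=0.000, vy=9.035 → t=1.807, apex=4.082, x_land=189.932, impact vy=-9.035
  bounce: vy ← 0.75·9.035 = 6.777
Arc 6: start y=0.000, vy=6.777 → t=1.355, apex=2.296, x_land=205.328, impact vy=-6.777
  bounce: vy ← 0.75·6.777 = 5.082

1 5.007 40.774 56.876
2 4.283 22.935 105.536
3 3.213 12.901 142.031
4 2.409 7.257 169.403
5 1.807 4.082 189.932
6 1.355 2.296 205.328
final: 205.328 5.082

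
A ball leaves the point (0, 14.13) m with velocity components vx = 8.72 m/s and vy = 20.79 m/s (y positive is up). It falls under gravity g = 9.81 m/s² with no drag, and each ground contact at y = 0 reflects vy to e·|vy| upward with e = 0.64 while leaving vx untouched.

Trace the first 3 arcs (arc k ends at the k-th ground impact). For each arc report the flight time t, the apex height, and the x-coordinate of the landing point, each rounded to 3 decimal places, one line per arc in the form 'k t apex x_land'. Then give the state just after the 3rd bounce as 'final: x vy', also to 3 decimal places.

Arc 1: start y=14.130, vy=20.790 → t=4.834, apex=36.160, x_land=42.156, impact vy=-26.636
  bounce: vy ← 0.64·26.636 = 17.047
Arc 2: start y=0.000, vy=17.047 → t=3.475, apex=14.811, x_land=72.461, impact vy=-17.047
  bounce: vy ← 0.64·17.047 = 10.910
Arc 3: start y=0.000, vy=10.910 → t=2.224, apex=6.067, x_land=91.857, impact vy=-10.910
  bounce: vy ← 0.64·10.910 = 6.982

1 4.834 36.160 42.156
2 3.475 14.811 72.461
3 2.224 6.067 91.857
final: 91.857 6.982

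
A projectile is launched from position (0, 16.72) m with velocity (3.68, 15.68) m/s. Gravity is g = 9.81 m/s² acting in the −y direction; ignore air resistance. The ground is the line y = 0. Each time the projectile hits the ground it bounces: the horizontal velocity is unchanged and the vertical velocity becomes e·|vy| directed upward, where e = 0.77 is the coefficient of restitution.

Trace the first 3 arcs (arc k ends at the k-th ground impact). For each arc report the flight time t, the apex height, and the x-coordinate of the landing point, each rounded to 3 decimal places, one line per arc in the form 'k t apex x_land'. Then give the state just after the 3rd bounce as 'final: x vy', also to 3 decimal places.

Arc 1: start y=16.720, vy=15.680 → t=4.040, apex=29.251, x_land=14.869, impact vy=-23.956
  bounce: vy ← 0.77·23.956 = 18.446
Arc 2: start y=0.000, vy=18.446 → t=3.761, apex=17.343, x_land=28.708, impact vy=-18.446
  bounce: vy ← 0.77·18.446 = 14.204
Arc 3: start y=0.000, vy=14.204 → t=2.896, apex=10.283, x_land=39.365, impact vy=-14.204
  bounce: vy ← 0.77·14.204 = 10.937

1 4.040 29.251 14.869
2 3.761 17.343 28.708
3 2.896 10.283 39.365
final: 39.365 10.937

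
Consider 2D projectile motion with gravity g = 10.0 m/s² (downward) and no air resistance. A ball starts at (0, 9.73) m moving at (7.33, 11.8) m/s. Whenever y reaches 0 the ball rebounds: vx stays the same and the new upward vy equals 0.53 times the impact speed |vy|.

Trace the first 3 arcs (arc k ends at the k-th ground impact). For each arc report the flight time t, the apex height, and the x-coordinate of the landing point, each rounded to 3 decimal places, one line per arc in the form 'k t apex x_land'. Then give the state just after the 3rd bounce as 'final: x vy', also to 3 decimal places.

Arc 1: start y=9.730, vy=11.800 → t=3.007, apex=16.692, x_land=22.042, impact vy=-18.271
  bounce: vy ← 0.53·18.271 = 9.684
Arc 2: start y=0.000, vy=9.684 → t=1.937, apex=4.689, x_land=36.239, impact vy=-9.684
  bounce: vy ← 0.53·9.684 = 5.132
Arc 3: start y=0.000, vy=5.132 → t=1.026, apex=1.317, x_land=43.763, impact vy=-5.132
  bounce: vy ← 0.53·5.132 = 2.720

1 3.007 16.692 22.042
2 1.937 4.689 36.239
3 1.026 1.317 43.763
final: 43.763 2.720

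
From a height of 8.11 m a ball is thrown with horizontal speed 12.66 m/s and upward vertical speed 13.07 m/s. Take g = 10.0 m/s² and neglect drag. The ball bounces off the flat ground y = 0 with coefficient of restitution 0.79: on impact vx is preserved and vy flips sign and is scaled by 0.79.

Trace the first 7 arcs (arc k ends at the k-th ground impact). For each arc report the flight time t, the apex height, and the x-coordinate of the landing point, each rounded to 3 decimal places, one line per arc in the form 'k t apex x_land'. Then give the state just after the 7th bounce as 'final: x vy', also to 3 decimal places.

Arc 1: start y=8.110, vy=13.070 → t=3.132, apex=16.651, x_land=39.650, impact vy=-18.249
  bounce: vy ← 0.79·18.249 = 14.417
Arc 2: start y=0.000, vy=14.417 → t=2.883, apex=10.392, x_land=76.153, impact vy=-14.417
  bounce: vy ← 0.79·14.417 = 11.389
Arc 3: start y=0.000, vy=11.389 → t=2.278, apex=6.486, x_land=104.990, impact vy=-11.389
  bounce: vy ← 0.79·11.389 = 8.997
Arc 4: start y=0.000, vy=8.997 → t=1.799, apex=4.048, x_land=127.772, impact vy=-8.997
  bounce: vy ← 0.79·8.997 = 7.108
Arc 5: start y=0.000, vy=7.108 → t=1.422, apex=2.526, x_land=145.769, impact vy=-7.108
  bounce: vy ← 0.79·7.108 = 5.615
Arc 6: start y=0.000, vy=5.615 → t=1.123, apex=1.577, x_land=159.987, impact vy=-5.615
  bounce: vy ← 0.79·5.615 = 4.436
Arc 7: start y=0.000, vy=4.436 → t=0.887, apex=0.984, x_land=171.219, impact vy=-4.436
  bounce: vy ← 0.79·4.436 = 3.505

1 3.132 16.651 39.650
2 2.883 10.392 76.153
3 2.278 6.486 104.990
4 1.799 4.048 127.772
5 1.422 2.526 145.769
6 1.123 1.577 159.987
7 0.887 0.984 171.219
final: 171.219 3.505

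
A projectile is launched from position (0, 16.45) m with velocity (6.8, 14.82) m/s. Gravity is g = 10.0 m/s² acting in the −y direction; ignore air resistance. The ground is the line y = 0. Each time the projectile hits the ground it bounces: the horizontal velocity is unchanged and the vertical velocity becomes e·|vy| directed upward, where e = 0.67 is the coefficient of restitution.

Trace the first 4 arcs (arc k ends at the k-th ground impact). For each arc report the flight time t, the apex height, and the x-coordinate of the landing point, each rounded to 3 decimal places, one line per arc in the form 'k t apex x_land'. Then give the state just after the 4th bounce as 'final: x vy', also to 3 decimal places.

Arc 1: start y=16.450, vy=14.820 → t=3.824, apex=27.432, x_land=26.005, impact vy=-23.423
  bounce: vy ← 0.67·23.423 = 15.693
Arc 2: start y=0.000, vy=15.693 → t=3.139, apex=12.314, x_land=47.348, impact vy=-15.693
  bounce: vy ← 0.67·15.693 = 10.515
Arc 3: start y=0.000, vy=10.515 → t=2.103, apex=5.528, x_land=61.648, impact vy=-10.515
  bounce: vy ← 0.67·10.515 = 7.045
Arc 4: start y=0.000, vy=7.045 → t=1.409, apex=2.481, x_land=71.229, impact vy=-7.045
  bounce: vy ← 0.67·7.045 = 4.720

1 3.824 27.432 26.005
2 3.139 12.314 47.348
3 2.103 5.528 61.648
4 1.409 2.481 71.229
final: 71.229 4.720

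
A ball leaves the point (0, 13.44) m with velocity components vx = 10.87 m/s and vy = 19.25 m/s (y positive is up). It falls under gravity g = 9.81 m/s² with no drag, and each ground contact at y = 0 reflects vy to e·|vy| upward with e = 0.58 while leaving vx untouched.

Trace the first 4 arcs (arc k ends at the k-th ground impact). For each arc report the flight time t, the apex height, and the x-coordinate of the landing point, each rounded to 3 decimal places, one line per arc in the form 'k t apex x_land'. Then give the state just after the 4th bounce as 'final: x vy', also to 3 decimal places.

1 4.530 32.327 49.236
2 2.978 10.875 81.606
3 1.727 3.658 100.381
4 1.002 1.231 111.271
final: 111.271 2.850

Arc 1: start y=13.440, vy=19.250 → t=4.530, apex=32.327, x_land=49.236, impact vy=-25.184
  bounce: vy ← 0.58·25.184 = 14.607
Arc 2: start y=0.000, vy=14.607 → t=2.978, apex=10.875, x_land=81.606, impact vy=-14.607
  bounce: vy ← 0.58·14.607 = 8.472
Arc 3: start y=0.000, vy=8.472 → t=1.727, apex=3.658, x_land=100.381, impact vy=-8.472
  bounce: vy ← 0.58·8.472 = 4.914
Arc 4: start y=0.000, vy=4.914 → t=1.002, apex=1.231, x_land=111.271, impact vy=-4.914
  bounce: vy ← 0.58·4.914 = 2.850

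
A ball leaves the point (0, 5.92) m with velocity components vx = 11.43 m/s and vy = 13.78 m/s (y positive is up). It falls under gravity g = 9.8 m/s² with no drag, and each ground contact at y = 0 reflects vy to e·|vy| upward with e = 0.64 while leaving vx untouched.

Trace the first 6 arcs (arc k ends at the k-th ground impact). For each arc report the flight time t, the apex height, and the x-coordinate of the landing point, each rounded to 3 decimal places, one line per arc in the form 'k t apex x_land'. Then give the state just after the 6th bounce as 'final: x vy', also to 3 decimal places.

1 3.191 15.608 36.472
2 2.284 6.393 62.583
3 1.462 2.619 79.295
4 0.936 1.073 89.990
5 0.599 0.439 96.835
6 0.383 0.180 101.216
final: 101.216 1.202

Arc 1: start y=5.920, vy=13.780 → t=3.191, apex=15.608, x_land=36.472, impact vy=-17.491
  bounce: vy ← 0.64·17.491 = 11.194
Arc 2: start y=0.000, vy=11.194 → t=2.284, apex=6.393, x_land=62.583, impact vy=-11.194
  bounce: vy ← 0.64·11.194 = 7.164
Arc 3: start y=0.000, vy=7.164 → t=1.462, apex=2.619, x_land=79.295, impact vy=-7.164
  bounce: vy ← 0.64·7.164 = 4.585
Arc 4: start y=0.000, vy=4.585 → t=0.936, apex=1.073, x_land=89.990, impact vy=-4.585
  bounce: vy ← 0.64·4.585 = 2.934
Arc 5: start y=0.000, vy=2.934 → t=0.599, apex=0.439, x_land=96.835, impact vy=-2.934
  bounce: vy ← 0.64·2.934 = 1.878
Arc 6: start y=0.000, vy=1.878 → t=0.383, apex=0.180, x_land=101.216, impact vy=-1.878
  bounce: vy ← 0.64·1.878 = 1.202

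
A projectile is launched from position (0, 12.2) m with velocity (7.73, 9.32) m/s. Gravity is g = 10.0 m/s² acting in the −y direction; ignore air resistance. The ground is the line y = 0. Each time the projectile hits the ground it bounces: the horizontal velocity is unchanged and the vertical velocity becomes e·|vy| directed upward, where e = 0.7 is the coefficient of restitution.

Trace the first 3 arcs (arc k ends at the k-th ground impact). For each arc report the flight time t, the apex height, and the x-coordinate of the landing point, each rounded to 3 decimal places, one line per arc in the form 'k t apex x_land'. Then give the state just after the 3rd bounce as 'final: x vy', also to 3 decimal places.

1 2.751 16.543 21.265
2 2.547 8.106 40.950
3 1.783 3.972 54.729
final: 54.729 6.239

Arc 1: start y=12.200, vy=9.320 → t=2.751, apex=16.543, x_land=21.265, impact vy=-18.190
  bounce: vy ← 0.7·18.190 = 12.733
Arc 2: start y=0.000, vy=12.733 → t=2.547, apex=8.106, x_land=40.950, impact vy=-12.733
  bounce: vy ← 0.7·12.733 = 8.913
Arc 3: start y=0.000, vy=8.913 → t=1.783, apex=3.972, x_land=54.729, impact vy=-8.913
  bounce: vy ← 0.7·8.913 = 6.239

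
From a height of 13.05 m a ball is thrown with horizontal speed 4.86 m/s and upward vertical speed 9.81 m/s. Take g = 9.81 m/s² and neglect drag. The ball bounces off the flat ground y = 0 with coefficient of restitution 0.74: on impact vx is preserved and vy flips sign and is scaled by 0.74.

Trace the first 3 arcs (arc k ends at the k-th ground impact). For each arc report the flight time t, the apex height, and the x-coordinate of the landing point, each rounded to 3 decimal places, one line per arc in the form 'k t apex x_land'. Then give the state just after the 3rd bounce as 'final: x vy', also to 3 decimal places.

1 2.913 17.955 14.158
2 2.832 9.832 27.920
3 2.095 5.384 38.104
final: 38.104 7.606

Arc 1: start y=13.050, vy=9.810 → t=2.913, apex=17.955, x_land=14.158, impact vy=-18.769
  bounce: vy ← 0.74·18.769 = 13.889
Arc 2: start y=0.000, vy=13.889 → t=2.832, apex=9.832, x_land=27.920, impact vy=-13.889
  bounce: vy ← 0.74·13.889 = 10.278
Arc 3: start y=0.000, vy=10.278 → t=2.095, apex=5.384, x_land=38.104, impact vy=-10.278
  bounce: vy ← 0.74·10.278 = 7.606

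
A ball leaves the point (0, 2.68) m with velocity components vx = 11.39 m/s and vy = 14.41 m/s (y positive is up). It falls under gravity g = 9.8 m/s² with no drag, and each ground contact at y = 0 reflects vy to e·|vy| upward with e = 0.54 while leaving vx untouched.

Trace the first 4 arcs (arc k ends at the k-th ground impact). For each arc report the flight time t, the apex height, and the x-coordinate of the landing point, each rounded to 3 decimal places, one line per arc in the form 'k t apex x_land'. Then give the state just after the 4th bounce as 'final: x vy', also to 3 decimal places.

1 3.116 13.274 35.495
2 1.778 3.871 55.742
3 0.960 1.129 66.675
4 0.518 0.329 72.579
final: 72.579 1.372

Arc 1: start y=2.680, vy=14.410 → t=3.116, apex=13.274, x_land=35.495, impact vy=-16.130
  bounce: vy ← 0.54·16.130 = 8.710
Arc 2: start y=0.000, vy=8.710 → t=1.778, apex=3.871, x_land=55.742, impact vy=-8.710
  bounce: vy ← 0.54·8.710 = 4.704
Arc 3: start y=0.000, vy=4.704 → t=0.960, apex=1.129, x_land=66.675, impact vy=-4.704
  bounce: vy ← 0.54·4.704 = 2.540
Arc 4: start y=0.000, vy=2.540 → t=0.518, apex=0.329, x_land=72.579, impact vy=-2.540
  bounce: vy ← 0.54·2.540 = 1.372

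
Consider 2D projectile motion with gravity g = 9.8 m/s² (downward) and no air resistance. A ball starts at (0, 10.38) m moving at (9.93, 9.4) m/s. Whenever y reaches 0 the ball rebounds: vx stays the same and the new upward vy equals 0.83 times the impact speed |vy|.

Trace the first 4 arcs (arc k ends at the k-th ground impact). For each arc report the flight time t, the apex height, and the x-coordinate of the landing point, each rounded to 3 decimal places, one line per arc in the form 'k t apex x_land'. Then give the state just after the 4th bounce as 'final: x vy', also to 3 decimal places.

1 2.702 14.888 26.834
2 2.894 10.256 55.567
3 2.402 7.066 79.415
4 1.993 4.868 99.209
final: 99.209 8.107

Arc 1: start y=10.380, vy=9.400 → t=2.702, apex=14.888, x_land=26.834, impact vy=-17.082
  bounce: vy ← 0.83·17.082 = 14.178
Arc 2: start y=0.000, vy=14.178 → t=2.894, apex=10.256, x_land=55.567, impact vy=-14.178
  bounce: vy ← 0.83·14.178 = 11.768
Arc 3: start y=0.000, vy=11.768 → t=2.402, apex=7.066, x_land=79.415, impact vy=-11.768
  bounce: vy ← 0.83·11.768 = 9.767
Arc 4: start y=0.000, vy=9.767 → t=1.993, apex=4.868, x_land=99.209, impact vy=-9.767
  bounce: vy ← 0.83·9.767 = 8.107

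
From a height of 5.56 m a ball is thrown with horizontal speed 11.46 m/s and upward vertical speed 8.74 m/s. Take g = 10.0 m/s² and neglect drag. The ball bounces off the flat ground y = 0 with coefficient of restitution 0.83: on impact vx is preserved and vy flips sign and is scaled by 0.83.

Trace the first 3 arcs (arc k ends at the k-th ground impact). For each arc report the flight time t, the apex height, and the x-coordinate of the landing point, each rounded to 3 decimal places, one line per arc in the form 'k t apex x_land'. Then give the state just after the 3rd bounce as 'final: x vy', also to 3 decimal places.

Arc 1: start y=5.560, vy=8.740 → t=2.244, apex=9.379, x_land=25.712, impact vy=-13.696
  bounce: vy ← 0.83·13.696 = 11.368
Arc 2: start y=0.000, vy=11.368 → t=2.274, apex=6.461, x_land=51.767, impact vy=-11.368
  bounce: vy ← 0.83·11.368 = 9.435
Arc 3: start y=0.000, vy=9.435 → t=1.887, apex=4.451, x_land=73.393, impact vy=-9.435
  bounce: vy ← 0.83·9.435 = 7.831

1 2.244 9.379 25.712
2 2.274 6.461 51.767
3 1.887 4.451 73.393
final: 73.393 7.831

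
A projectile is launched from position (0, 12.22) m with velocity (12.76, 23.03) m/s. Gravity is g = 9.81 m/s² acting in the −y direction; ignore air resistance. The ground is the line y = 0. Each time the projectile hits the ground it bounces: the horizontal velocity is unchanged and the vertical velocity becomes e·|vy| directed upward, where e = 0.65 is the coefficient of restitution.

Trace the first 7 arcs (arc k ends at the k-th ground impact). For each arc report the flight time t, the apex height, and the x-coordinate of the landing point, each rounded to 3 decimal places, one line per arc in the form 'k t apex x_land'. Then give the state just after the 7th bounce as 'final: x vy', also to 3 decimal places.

Arc 1: start y=12.220, vy=23.030 → t=5.176, apex=39.253, x_land=66.052, impact vy=-27.751
  bounce: vy ← 0.65·27.751 = 18.038
Arc 2: start y=0.000, vy=18.038 → t=3.678, apex=16.584, x_land=112.978, impact vy=-18.038
  bounce: vy ← 0.65·18.038 = 11.725
Arc 3: start y=0.000, vy=11.725 → t=2.390, apex=7.007, x_land=143.479, impact vy=-11.725
  bounce: vy ← 0.65·11.725 = 7.621
Arc 4: start y=0.000, vy=7.621 → t=1.554, apex=2.960, x_land=163.305, impact vy=-7.621
  bounce: vy ← 0.65·7.621 = 4.954
Arc 5: start y=0.000, vy=4.954 → t=1.010, apex=1.251, x_land=176.192, impact vy=-4.954
  bounce: vy ← 0.65·4.954 = 3.220
Arc 6: start y=0.000, vy=3.220 → t=0.656, apex=0.528, x_land=184.569, impact vy=-3.220
  bounce: vy ← 0.65·3.220 = 2.093
Arc 7: start y=0.000, vy=2.093 → t=0.427, apex=0.223, x_land=190.013, impact vy=-2.093
  bounce: vy ← 0.65·2.093 = 1.360

1 5.176 39.253 66.052
2 3.678 16.584 112.978
3 2.390 7.007 143.479
4 1.554 2.960 163.305
5 1.010 1.251 176.192
6 0.656 0.528 184.569
7 0.427 0.223 190.013
final: 190.013 1.360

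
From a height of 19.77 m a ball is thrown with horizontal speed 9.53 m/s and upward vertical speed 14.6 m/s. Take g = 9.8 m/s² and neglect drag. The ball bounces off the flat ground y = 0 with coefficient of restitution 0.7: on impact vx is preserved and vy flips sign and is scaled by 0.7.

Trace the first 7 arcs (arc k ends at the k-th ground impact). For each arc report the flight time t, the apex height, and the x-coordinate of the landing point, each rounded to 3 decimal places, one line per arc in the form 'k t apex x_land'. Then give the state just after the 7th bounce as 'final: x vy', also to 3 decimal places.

1 3.991 30.646 38.031
2 3.501 15.016 71.397
3 2.451 7.358 94.753
4 1.716 3.605 111.103
5 1.201 1.767 122.547
6 0.841 0.866 130.558
7 0.588 0.424 136.166
final: 136.166 2.018

Arc 1: start y=19.770, vy=14.600 → t=3.991, apex=30.646, x_land=38.031, impact vy=-24.508
  bounce: vy ← 0.7·24.508 = 17.156
Arc 2: start y=0.000, vy=17.156 → t=3.501, apex=15.016, x_land=71.397, impact vy=-17.156
  bounce: vy ← 0.7·17.156 = 12.009
Arc 3: start y=0.000, vy=12.009 → t=2.451, apex=7.358, x_land=94.753, impact vy=-12.009
  bounce: vy ← 0.7·12.009 = 8.406
Arc 4: start y=0.000, vy=8.406 → t=1.716, apex=3.605, x_land=111.103, impact vy=-8.406
  bounce: vy ← 0.7·8.406 = 5.884
Arc 5: start y=0.000, vy=5.884 → t=1.201, apex=1.767, x_land=122.547, impact vy=-5.884
  bounce: vy ← 0.7·5.884 = 4.119
Arc 6: start y=0.000, vy=4.119 → t=0.841, apex=0.866, x_land=130.558, impact vy=-4.119
  bounce: vy ← 0.7·4.119 = 2.883
Arc 7: start y=0.000, vy=2.883 → t=0.588, apex=0.424, x_land=136.166, impact vy=-2.883
  bounce: vy ← 0.7·2.883 = 2.018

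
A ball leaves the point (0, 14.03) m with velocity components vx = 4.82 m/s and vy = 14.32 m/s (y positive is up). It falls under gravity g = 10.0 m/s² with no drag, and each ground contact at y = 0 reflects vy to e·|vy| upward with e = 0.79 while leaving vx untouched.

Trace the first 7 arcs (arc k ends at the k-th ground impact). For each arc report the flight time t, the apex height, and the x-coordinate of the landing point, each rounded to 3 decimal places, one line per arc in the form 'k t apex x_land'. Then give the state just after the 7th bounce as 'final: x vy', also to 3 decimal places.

1 3.636 24.283 17.524
2 3.482 15.155 34.308
3 2.751 9.458 47.566
4 2.173 5.903 58.040
5 1.717 3.684 66.315
6 1.356 2.299 72.852
7 1.071 1.435 78.016
final: 78.016 4.232

Arc 1: start y=14.030, vy=14.320 → t=3.636, apex=24.283, x_land=17.524, impact vy=-22.038
  bounce: vy ← 0.79·22.038 = 17.410
Arc 2: start y=0.000, vy=17.410 → t=3.482, apex=15.155, x_land=34.308, impact vy=-17.410
  bounce: vy ← 0.79·17.410 = 13.754
Arc 3: start y=0.000, vy=13.754 → t=2.751, apex=9.458, x_land=47.566, impact vy=-13.754
  bounce: vy ← 0.79·13.754 = 10.865
Arc 4: start y=0.000, vy=10.865 → t=2.173, apex=5.903, x_land=58.040, impact vy=-10.865
  bounce: vy ← 0.79·10.865 = 8.584
Arc 5: start y=0.000, vy=8.584 → t=1.717, apex=3.684, x_land=66.315, impact vy=-8.584
  bounce: vy ← 0.79·8.584 = 6.781
Arc 6: start y=0.000, vy=6.781 → t=1.356, apex=2.299, x_land=72.852, impact vy=-6.781
  bounce: vy ← 0.79·6.781 = 5.357
Arc 7: start y=0.000, vy=5.357 → t=1.071, apex=1.435, x_land=78.016, impact vy=-5.357
  bounce: vy ← 0.79·5.357 = 4.232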